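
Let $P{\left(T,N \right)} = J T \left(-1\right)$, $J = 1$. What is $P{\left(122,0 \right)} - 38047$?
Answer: $-38169$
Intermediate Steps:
$P{\left(T,N \right)} = - T$ ($P{\left(T,N \right)} = 1 T \left(-1\right) = T \left(-1\right) = - T$)
$P{\left(122,0 \right)} - 38047 = \left(-1\right) 122 - 38047 = -122 - 38047 = -38169$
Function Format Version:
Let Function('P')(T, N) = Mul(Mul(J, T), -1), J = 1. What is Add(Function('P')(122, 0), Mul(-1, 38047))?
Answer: -38169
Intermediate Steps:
Function('P')(T, N) = Mul(-1, T) (Function('P')(T, N) = Mul(Mul(1, T), -1) = Mul(T, -1) = Mul(-1, T))
Add(Function('P')(122, 0), Mul(-1, 38047)) = Add(Mul(-1, 122), Mul(-1, 38047)) = Add(-122, -38047) = -38169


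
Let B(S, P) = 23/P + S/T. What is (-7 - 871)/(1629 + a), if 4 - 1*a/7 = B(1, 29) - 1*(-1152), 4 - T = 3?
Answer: 25462/186167 ≈ 0.13677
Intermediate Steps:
T = 1 (T = 4 - 1*3 = 4 - 3 = 1)
B(S, P) = S + 23/P (B(S, P) = 23/P + S/1 = 23/P + S*1 = 23/P + S = S + 23/P)
a = -233408/29 (a = 28 - 7*((1 + 23/29) - 1*(-1152)) = 28 - 7*((1 + 23*(1/29)) + 1152) = 28 - 7*((1 + 23/29) + 1152) = 28 - 7*(52/29 + 1152) = 28 - 7*33460/29 = 28 - 234220/29 = -233408/29 ≈ -8048.6)
(-7 - 871)/(1629 + a) = (-7 - 871)/(1629 - 233408/29) = -878/(-186167/29) = -878*(-29/186167) = 25462/186167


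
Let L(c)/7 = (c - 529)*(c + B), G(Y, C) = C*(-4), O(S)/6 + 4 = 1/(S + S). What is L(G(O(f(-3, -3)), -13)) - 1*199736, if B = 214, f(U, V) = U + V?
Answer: -1087910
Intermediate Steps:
O(S) = -24 + 3/S (O(S) = -24 + 6/(S + S) = -24 + 6/((2*S)) = -24 + 6*(1/(2*S)) = -24 + 3/S)
G(Y, C) = -4*C
L(c) = 7*(-529 + c)*(214 + c) (L(c) = 7*((c - 529)*(c + 214)) = 7*((-529 + c)*(214 + c)) = 7*(-529 + c)*(214 + c))
L(G(O(f(-3, -3)), -13)) - 1*199736 = (-792442 - (-8820)*(-13) + 7*(-4*(-13))²) - 1*199736 = (-792442 - 2205*52 + 7*52²) - 199736 = (-792442 - 114660 + 7*2704) - 199736 = (-792442 - 114660 + 18928) - 199736 = -888174 - 199736 = -1087910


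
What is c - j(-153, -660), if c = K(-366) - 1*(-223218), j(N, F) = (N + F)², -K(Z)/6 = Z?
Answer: -435555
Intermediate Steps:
K(Z) = -6*Z
j(N, F) = (F + N)²
c = 225414 (c = -6*(-366) - 1*(-223218) = 2196 + 223218 = 225414)
c - j(-153, -660) = 225414 - (-660 - 153)² = 225414 - 1*(-813)² = 225414 - 1*660969 = 225414 - 660969 = -435555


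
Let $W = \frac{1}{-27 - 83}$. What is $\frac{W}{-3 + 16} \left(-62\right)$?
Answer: $\frac{31}{715} \approx 0.043357$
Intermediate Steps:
$W = - \frac{1}{110}$ ($W = \frac{1}{-110} = - \frac{1}{110} \approx -0.0090909$)
$\frac{W}{-3 + 16} \left(-62\right) = \frac{1}{-3 + 16} \left(- \frac{1}{110}\right) \left(-62\right) = \frac{1}{13} \left(- \frac{1}{110}\right) \left(-62\right) = \left(- \frac{1}{1430}\right) \left(-62\right) = \frac{31}{715}$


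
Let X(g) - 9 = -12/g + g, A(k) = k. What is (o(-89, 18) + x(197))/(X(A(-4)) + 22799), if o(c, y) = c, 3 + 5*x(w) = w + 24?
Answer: -227/114035 ≈ -0.0019906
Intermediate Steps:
X(g) = 9 + g - 12/g (X(g) = 9 + (-12/g + g) = 9 + (g - 12/g) = 9 + g - 12/g)
x(w) = 21/5 + w/5 (x(w) = -⅗ + (w + 24)/5 = -⅗ + (24 + w)/5 = -⅗ + (24/5 + w/5) = 21/5 + w/5)
(o(-89, 18) + x(197))/(X(A(-4)) + 22799) = (-89 + (21/5 + (⅕)*197))/((9 - 4 - 12/(-4)) + 22799) = (-89 + (21/5 + 197/5))/((9 - 4 - 12*(-¼)) + 22799) = (-89 + 218/5)/((9 - 4 + 3) + 22799) = -227/(5*(8 + 22799)) = -227/5/22807 = -227/5*1/22807 = -227/114035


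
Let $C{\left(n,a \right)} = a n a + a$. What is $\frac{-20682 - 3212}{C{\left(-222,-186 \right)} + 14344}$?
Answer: $\frac{11947}{3833077} \approx 0.0031168$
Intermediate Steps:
$C{\left(n,a \right)} = a + n a^{2}$ ($C{\left(n,a \right)} = n a^{2} + a = a + n a^{2}$)
$\frac{-20682 - 3212}{C{\left(-222,-186 \right)} + 14344} = \frac{-20682 - 3212}{- 186 \left(1 - -41292\right) + 14344} = - \frac{23894}{- 186 \left(1 + 41292\right) + 14344} = - \frac{23894}{\left(-186\right) 41293 + 14344} = - \frac{23894}{-7680498 + 14344} = - \frac{23894}{-7666154} = \left(-23894\right) \left(- \frac{1}{7666154}\right) = \frac{11947}{3833077}$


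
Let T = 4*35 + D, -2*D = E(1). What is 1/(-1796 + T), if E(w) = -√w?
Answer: -2/3311 ≈ -0.00060405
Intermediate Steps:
D = ½ (D = -(-1)*√1/2 = -(-1)/2 = -½*(-1) = ½ ≈ 0.50000)
T = 281/2 (T = 4*35 + ½ = 140 + ½ = 281/2 ≈ 140.50)
1/(-1796 + T) = 1/(-1796 + 281/2) = 1/(-3311/2) = -2/3311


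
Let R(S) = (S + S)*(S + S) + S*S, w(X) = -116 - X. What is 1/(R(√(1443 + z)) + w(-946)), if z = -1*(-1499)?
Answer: 1/15540 ≈ 6.4350e-5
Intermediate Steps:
z = 1499
R(S) = 5*S² (R(S) = (2*S)*(2*S) + S² = 4*S² + S² = 5*S²)
1/(R(√(1443 + z)) + w(-946)) = 1/(5*(√(1443 + 1499))² + (-116 - 1*(-946))) = 1/(5*(√2942)² + (-116 + 946)) = 1/(5*2942 + 830) = 1/(14710 + 830) = 1/15540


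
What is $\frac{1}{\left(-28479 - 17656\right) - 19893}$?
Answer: $- \frac{1}{66028} \approx -1.5145 \cdot 10^{-5}$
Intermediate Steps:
$\frac{1}{\left(-28479 - 17656\right) - 19893} = \frac{1}{-46135 - 19893} = \frac{1}{-66028} = - \frac{1}{66028}$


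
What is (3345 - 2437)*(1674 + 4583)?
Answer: 5681356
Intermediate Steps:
(3345 - 2437)*(1674 + 4583) = 908*6257 = 5681356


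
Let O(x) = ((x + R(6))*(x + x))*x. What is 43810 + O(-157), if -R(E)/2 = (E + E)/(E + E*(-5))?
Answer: -7646678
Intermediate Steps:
R(E) = 1 (R(E) = -2*(E + E)/(E + E*(-5)) = -2*2*E/(E - 5*E) = -2*2*E/((-4*E)) = -2*2*E*(-1/(4*E)) = -2*(-½) = 1)
O(x) = 2*x²*(1 + x) (O(x) = ((x + 1)*(x + x))*x = ((1 + x)*(2*x))*x = (2*x*(1 + x))*x = 2*x²*(1 + x))
43810 + O(-157) = 43810 + 2*(-157)²*(1 - 157) = 43810 + 2*24649*(-156) = 43810 - 7690488 = -7646678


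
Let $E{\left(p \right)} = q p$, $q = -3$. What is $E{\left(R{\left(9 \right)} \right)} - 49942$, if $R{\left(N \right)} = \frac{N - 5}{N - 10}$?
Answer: $-49930$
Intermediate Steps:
$R{\left(N \right)} = \frac{-5 + N}{-10 + N}$
$E{\left(p \right)} = - 3 p$
$E{\left(R{\left(9 \right)} \right)} - 49942 = - 3 \frac{-5 + 9}{-10 + 9} - 49942 = - 3 \frac{1}{-1} \cdot 4 - 49942 = - 3 \left(\left(-1\right) 4\right) - 49942 = \left(-3\right) \left(-4\right) - 49942 = 12 - 49942 = -49930$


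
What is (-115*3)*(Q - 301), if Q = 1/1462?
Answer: 151821045/1462 ≈ 1.0384e+5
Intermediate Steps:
Q = 1/1462 ≈ 0.00068399
(-115*3)*(Q - 301) = (-115*3)*(1/1462 - 301) = -345*(-440061/1462) = 151821045/1462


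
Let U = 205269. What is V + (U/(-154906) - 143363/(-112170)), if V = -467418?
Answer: -2030441328872803/4343951505 ≈ -4.6742e+5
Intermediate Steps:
V + (U/(-154906) - 143363/(-112170)) = -467418 + (205269/(-154906) - 143363/(-112170)) = -467418 + (205269*(-1/154906) - 143363*(-1/112170)) = -467418 + (-205269/154906 + 143363/112170) = -467418 - 204308713/4343951505 = -2030441328872803/4343951505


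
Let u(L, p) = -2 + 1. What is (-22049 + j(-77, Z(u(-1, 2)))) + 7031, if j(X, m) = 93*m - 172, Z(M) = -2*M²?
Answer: -15376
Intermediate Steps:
u(L, p) = -1
j(X, m) = -172 + 93*m
(-22049 + j(-77, Z(u(-1, 2)))) + 7031 = (-22049 + (-172 + 93*(-2*(-1)²))) + 7031 = (-22049 + (-172 + 93*(-2*1))) + 7031 = (-22049 + (-172 + 93*(-2))) + 7031 = (-22049 + (-172 - 186)) + 7031 = (-22049 - 358) + 7031 = -22407 + 7031 = -15376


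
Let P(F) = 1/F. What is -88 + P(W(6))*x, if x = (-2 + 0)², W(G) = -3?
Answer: -268/3 ≈ -89.333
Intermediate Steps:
P(F) = 1/F
x = 4 (x = (-2)² = 4)
-88 + P(W(6))*x = -88 + 4/(-3) = -88 - ⅓*4 = -88 - 4/3 = -268/3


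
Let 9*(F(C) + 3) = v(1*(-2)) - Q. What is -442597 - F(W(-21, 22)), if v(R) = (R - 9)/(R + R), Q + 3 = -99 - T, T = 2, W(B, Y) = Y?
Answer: -15933811/36 ≈ -4.4261e+5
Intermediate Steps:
Q = -104 (Q = -3 + (-99 - 1*2) = -3 + (-99 - 2) = -3 - 101 = -104)
v(R) = (-9 + R)/(2*R) (v(R) = (-9 + R)/((2*R)) = (-9 + R)*(1/(2*R)) = (-9 + R)/(2*R))
F(C) = 319/36 (F(C) = -3 + ((-9 + 1*(-2))/(2*((1*(-2)))) - 1*(-104))/9 = -3 + ((½)*(-9 - 2)/(-2) + 104)/9 = -3 + ((½)*(-½)*(-11) + 104)/9 = -3 + (11/4 + 104)/9 = -3 + (⅑)*(427/4) = -3 + 427/36 = 319/36)
-442597 - F(W(-21, 22)) = -442597 - 1*319/36 = -442597 - 319/36 = -15933811/36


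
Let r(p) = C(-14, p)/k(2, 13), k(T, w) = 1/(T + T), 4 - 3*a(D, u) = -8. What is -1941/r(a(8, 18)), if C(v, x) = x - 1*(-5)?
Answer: -647/12 ≈ -53.917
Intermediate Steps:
a(D, u) = 4 (a(D, u) = 4/3 - ⅓*(-8) = 4/3 + 8/3 = 4)
C(v, x) = 5 + x (C(v, x) = x + 5 = 5 + x)
k(T, w) = 1/(2*T)
r(p) = 20 + 4*p (r(p) = (5 + p)/(((½)/2)) = (5 + p)/(((½)*(½))) = (5 + p)/(¼) = (5 + p)*4 = 20 + 4*p)
-1941/r(a(8, 18)) = -1941/(20 + 4*4) = -1941/(20 + 16) = -1941/36 = -1941*1/36 = -647/12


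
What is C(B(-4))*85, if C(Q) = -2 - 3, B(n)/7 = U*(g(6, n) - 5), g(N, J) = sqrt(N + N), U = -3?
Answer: -425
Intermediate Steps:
g(N, J) = sqrt(2)*sqrt(N) (g(N, J) = sqrt(2*N) = sqrt(2)*sqrt(N))
B(n) = 105 - 42*sqrt(3) (B(n) = 7*(-3*(sqrt(2)*sqrt(6) - 5)) = 7*(-3*(2*sqrt(3) - 5)) = 7*(-3*(-5 + 2*sqrt(3))) = 7*(15 - 6*sqrt(3)) = 105 - 42*sqrt(3))
C(Q) = -5
C(B(-4))*85 = -5*85 = -425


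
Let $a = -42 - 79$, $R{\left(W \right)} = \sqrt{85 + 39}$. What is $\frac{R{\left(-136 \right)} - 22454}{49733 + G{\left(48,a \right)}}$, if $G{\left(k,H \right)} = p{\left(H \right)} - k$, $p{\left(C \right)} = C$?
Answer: $- \frac{11227}{24782} + \frac{\sqrt{31}}{24782} \approx -0.45281$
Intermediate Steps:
$R{\left(W \right)} = 2 \sqrt{31}$ ($R{\left(W \right)} = \sqrt{124} = 2 \sqrt{31}$)
$a = -121$ ($a = -42 - 79 = -121$)
$G{\left(k,H \right)} = H - k$
$\frac{R{\left(-136 \right)} - 22454}{49733 + G{\left(48,a \right)}} = \frac{2 \sqrt{31} - 22454}{49733 - 169} = \frac{-22454 + 2 \sqrt{31}}{49733 - 169} = \frac{-22454 + 2 \sqrt{31}}{49564} = \left(-22454 + 2 \sqrt{31}\right) \frac{1}{49564} = - \frac{11227}{24782} + \frac{\sqrt{31}}{24782}$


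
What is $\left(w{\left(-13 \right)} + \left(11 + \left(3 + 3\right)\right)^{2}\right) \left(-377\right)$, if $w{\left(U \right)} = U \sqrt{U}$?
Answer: $-108953 + 4901 i \sqrt{13} \approx -1.0895 \cdot 10^{5} + 17671.0 i$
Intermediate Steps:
$w{\left(U \right)} = U^{\frac{3}{2}}$
$\left(w{\left(-13 \right)} + \left(11 + \left(3 + 3\right)\right)^{2}\right) \left(-377\right) = \left(\left(-13\right)^{\frac{3}{2}} + \left(11 + \left(3 + 3\right)\right)^{2}\right) \left(-377\right) = \left(- 13 i \sqrt{13} + \left(11 + 6\right)^{2}\right) \left(-377\right) = \left(- 13 i \sqrt{13} + 17^{2}\right) \left(-377\right) = \left(- 13 i \sqrt{13} + 289\right) \left(-377\right) = \left(289 - 13 i \sqrt{13}\right) \left(-377\right) = -108953 + 4901 i \sqrt{13}$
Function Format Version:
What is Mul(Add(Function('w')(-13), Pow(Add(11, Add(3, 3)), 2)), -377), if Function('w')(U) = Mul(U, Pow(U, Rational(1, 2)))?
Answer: Add(-108953, Mul(4901, I, Pow(13, Rational(1, 2)))) ≈ Add(-1.0895e+5, Mul(17671., I))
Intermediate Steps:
Function('w')(U) = Pow(U, Rational(3, 2))
Mul(Add(Function('w')(-13), Pow(Add(11, Add(3, 3)), 2)), -377) = Mul(Add(Pow(-13, Rational(3, 2)), Pow(Add(11, Add(3, 3)), 2)), -377) = Mul(Add(Mul(-13, I, Pow(13, Rational(1, 2))), Pow(Add(11, 6), 2)), -377) = Mul(Add(Mul(-13, I, Pow(13, Rational(1, 2))), Pow(17, 2)), -377) = Mul(Add(Mul(-13, I, Pow(13, Rational(1, 2))), 289), -377) = Mul(Add(289, Mul(-13, I, Pow(13, Rational(1, 2)))), -377) = Add(-108953, Mul(4901, I, Pow(13, Rational(1, 2))))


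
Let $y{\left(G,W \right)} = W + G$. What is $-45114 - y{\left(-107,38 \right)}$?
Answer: $-45045$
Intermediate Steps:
$y{\left(G,W \right)} = G + W$
$-45114 - y{\left(-107,38 \right)} = -45114 - \left(-107 + 38\right) = -45114 - -69 = -45114 + 69 = -45045$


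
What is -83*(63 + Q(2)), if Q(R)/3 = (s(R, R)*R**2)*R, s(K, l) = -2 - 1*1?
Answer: 747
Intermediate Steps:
s(K, l) = -3 (s(K, l) = -2 - 1 = -3)
Q(R) = -9*R**3 (Q(R) = 3*((-3*R**2)*R) = 3*(-3*R**3) = -9*R**3)
-83*(63 + Q(2)) = -83*(63 - 9*2**3) = -83*(63 - 9*8) = -83*(63 - 72) = -83*(-9) = 747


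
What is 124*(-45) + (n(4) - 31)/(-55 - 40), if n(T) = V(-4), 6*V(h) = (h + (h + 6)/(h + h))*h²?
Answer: -1590173/285 ≈ -5579.6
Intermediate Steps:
V(h) = h²*(h + (6 + h)/(2*h))/6 (V(h) = ((h + (h + 6)/(h + h))*h²)/6 = ((h + (6 + h)/((2*h)))*h²)/6 = ((h + (6 + h)*(1/(2*h)))*h²)/6 = ((h + (6 + h)/(2*h))*h²)/6 = (h²*(h + (6 + h)/(2*h)))/6 = h²*(h + (6 + h)/(2*h))/6)
n(T) = -34/3 (n(T) = (1/12)*(-4)*(6 - 4 + 2*(-4)²) = (1/12)*(-4)*(6 - 4 + 2*16) = (1/12)*(-4)*(6 - 4 + 32) = (1/12)*(-4)*34 = -34/3)
124*(-45) + (n(4) - 31)/(-55 - 40) = 124*(-45) + (-34/3 - 31)/(-55 - 40) = -5580 - 127/3/(-95) = -5580 - 127/3*(-1/95) = -5580 + 127/285 = -1590173/285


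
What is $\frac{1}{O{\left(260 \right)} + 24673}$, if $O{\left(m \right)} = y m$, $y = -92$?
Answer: $\frac{1}{753} \approx 0.001328$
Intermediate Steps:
$O{\left(m \right)} = - 92 m$
$\frac{1}{O{\left(260 \right)} + 24673} = \frac{1}{\left(-92\right) 260 + 24673} = \frac{1}{-23920 + 24673} = \frac{1}{753}$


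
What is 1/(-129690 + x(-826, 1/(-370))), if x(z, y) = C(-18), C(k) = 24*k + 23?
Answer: -1/130099 ≈ -7.6865e-6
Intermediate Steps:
C(k) = 23 + 24*k
x(z, y) = -409 (x(z, y) = 23 + 24*(-18) = 23 - 432 = -409)
1/(-129690 + x(-826, 1/(-370))) = 1/(-129690 - 409) = 1/(-130099) = -1/130099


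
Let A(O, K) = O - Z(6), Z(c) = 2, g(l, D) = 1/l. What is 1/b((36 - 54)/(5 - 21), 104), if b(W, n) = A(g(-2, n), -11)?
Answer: -⅖ ≈ -0.40000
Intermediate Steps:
A(O, K) = -2 + O (A(O, K) = O - 1*2 = O - 2 = -2 + O)
b(W, n) = -5/2 (b(W, n) = -2 + 1/(-2) = -2 - ½ = -5/2)
1/b((36 - 54)/(5 - 21), 104) = 1/(-5/2) = -⅖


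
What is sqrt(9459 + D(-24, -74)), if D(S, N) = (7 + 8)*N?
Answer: 11*sqrt(69) ≈ 91.373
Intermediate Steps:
D(S, N) = 15*N
sqrt(9459 + D(-24, -74)) = sqrt(9459 + 15*(-74)) = sqrt(9459 - 1110) = sqrt(8349) = 11*sqrt(69)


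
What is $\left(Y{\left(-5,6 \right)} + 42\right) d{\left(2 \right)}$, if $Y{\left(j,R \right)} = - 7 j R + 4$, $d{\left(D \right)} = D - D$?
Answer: $0$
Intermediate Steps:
$d{\left(D \right)} = 0$
$Y{\left(j,R \right)} = 4 - 7 R j$ ($Y{\left(j,R \right)} = - 7 R j + 4 = 4 - 7 R j$)
$\left(Y{\left(-5,6 \right)} + 42\right) d{\left(2 \right)} = \left(\left(4 - 42 \left(-5\right)\right) + 42\right) 0 = \left(\left(4 + 210\right) + 42\right) 0 = \left(214 + 42\right) 0 = 256 \cdot 0 = 0$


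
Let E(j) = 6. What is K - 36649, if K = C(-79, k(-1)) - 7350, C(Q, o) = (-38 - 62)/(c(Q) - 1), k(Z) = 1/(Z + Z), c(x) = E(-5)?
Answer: -44019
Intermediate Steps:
c(x) = 6
k(Z) = 1/(2*Z)
C(Q, o) = -20 (C(Q, o) = (-38 - 62)/(6 - 1) = -100/5 = -100*⅕ = -20)
K = -7370 (K = -20 - 7350 = -7370)
K - 36649 = -7370 - 36649 = -44019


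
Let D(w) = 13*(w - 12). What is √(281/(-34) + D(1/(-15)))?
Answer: I*√42950670/510 ≈ 12.85*I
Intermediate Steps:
D(w) = -156 + 13*w (D(w) = 13*(-12 + w) = -156 + 13*w)
√(281/(-34) + D(1/(-15))) = √(281/(-34) + (-156 + 13/(-15))) = √(281*(-1/34) + (-156 + 13*(-1/15))) = √(-281/34 + (-156 - 13/15)) = √(-281/34 - 2353/15) = √(-84217/510) = I*√42950670/510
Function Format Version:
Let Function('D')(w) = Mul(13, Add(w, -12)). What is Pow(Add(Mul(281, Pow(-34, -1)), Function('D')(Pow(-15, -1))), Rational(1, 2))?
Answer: Mul(Rational(1, 510), I, Pow(42950670, Rational(1, 2))) ≈ Mul(12.850, I)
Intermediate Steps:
Function('D')(w) = Add(-156, Mul(13, w)) (Function('D')(w) = Mul(13, Add(-12, w)) = Add(-156, Mul(13, w)))
Pow(Add(Mul(281, Pow(-34, -1)), Function('D')(Pow(-15, -1))), Rational(1, 2)) = Pow(Add(Mul(281, Pow(-34, -1)), Add(-156, Mul(13, Pow(-15, -1)))), Rational(1, 2)) = Pow(Add(Mul(281, Rational(-1, 34)), Add(-156, Mul(13, Rational(-1, 15)))), Rational(1, 2)) = Pow(Add(Rational(-281, 34), Add(-156, Rational(-13, 15))), Rational(1, 2)) = Pow(Add(Rational(-281, 34), Rational(-2353, 15)), Rational(1, 2)) = Pow(Rational(-84217, 510), Rational(1, 2)) = Mul(Rational(1, 510), I, Pow(42950670, Rational(1, 2)))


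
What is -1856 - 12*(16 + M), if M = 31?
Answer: -2420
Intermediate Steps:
-1856 - 12*(16 + M) = -1856 - 12*(16 + 31) = -1856 - 12*47 = -1856 - 1*564 = -1856 - 564 = -2420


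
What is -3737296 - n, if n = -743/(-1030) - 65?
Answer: -3849348673/1030 ≈ -3.7372e+6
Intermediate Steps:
n = -66207/1030 (n = -743*(-1/1030) - 65 = 743/1030 - 65 = -66207/1030 ≈ -64.279)
-3737296 - n = -3737296 - 1*(-66207/1030) = -3737296 + 66207/1030 = -3849348673/1030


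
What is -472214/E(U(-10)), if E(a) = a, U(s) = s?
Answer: 236107/5 ≈ 47221.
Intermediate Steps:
-472214/E(U(-10)) = -472214/(-10) = -472214*(-1/10) = 236107/5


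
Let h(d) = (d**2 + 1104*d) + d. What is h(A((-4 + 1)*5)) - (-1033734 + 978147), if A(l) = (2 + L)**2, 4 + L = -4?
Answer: 96663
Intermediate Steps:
L = -8 (L = -4 - 4 = -8)
A(l) = 36 (A(l) = (2 - 8)**2 = (-6)**2 = 36)
h(d) = d**2 + 1105*d
h(A((-4 + 1)*5)) - (-1033734 + 978147) = 36*(1105 + 36) - (-1033734 + 978147) = 36*1141 - 1*(-55587) = 41076 + 55587 = 96663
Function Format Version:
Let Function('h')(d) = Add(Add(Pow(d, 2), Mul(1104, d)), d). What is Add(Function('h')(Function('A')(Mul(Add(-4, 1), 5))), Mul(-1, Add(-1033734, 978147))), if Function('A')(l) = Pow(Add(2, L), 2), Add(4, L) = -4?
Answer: 96663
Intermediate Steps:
L = -8 (L = Add(-4, -4) = -8)
Function('A')(l) = 36 (Function('A')(l) = Pow(Add(2, -8), 2) = Pow(-6, 2) = 36)
Function('h')(d) = Add(Pow(d, 2), Mul(1105, d))
Add(Function('h')(Function('A')(Mul(Add(-4, 1), 5))), Mul(-1, Add(-1033734, 978147))) = Add(Mul(36, Add(1105, 36)), Mul(-1, Add(-1033734, 978147))) = Add(Mul(36, 1141), Mul(-1, -55587)) = Add(41076, 55587) = 96663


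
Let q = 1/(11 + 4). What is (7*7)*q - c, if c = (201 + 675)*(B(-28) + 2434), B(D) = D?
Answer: -31614791/15 ≈ -2.1077e+6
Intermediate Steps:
q = 1/15 ≈ 0.066667
c = 2107656 (c = (201 + 675)*(-28 + 2434) = 876*2406 = 2107656)
(7*7)*q - c = (7*7)*(1/15) - 1*2107656 = 49*(1/15) - 2107656 = 49/15 - 2107656 = -31614791/15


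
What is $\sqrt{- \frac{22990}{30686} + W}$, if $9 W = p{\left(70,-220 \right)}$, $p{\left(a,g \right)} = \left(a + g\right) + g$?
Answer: $\frac{i \sqrt{88688140195}}{46029} \approx 6.47 i$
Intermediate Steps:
$p{\left(a,g \right)} = a + 2 g$
$W = - \frac{370}{9}$ ($W = \frac{70 + 2 \left(-220\right)}{9} = \frac{70 - 440}{9} = \frac{1}{9} \left(-370\right) = - \frac{370}{9} \approx -41.111$)
$\sqrt{- \frac{22990}{30686} + W} = \sqrt{- \frac{22990}{30686} - \frac{370}{9}} = \sqrt{\left(-22990\right) \frac{1}{30686} - \frac{370}{9}} = \sqrt{- \frac{11495}{15343} - \frac{370}{9}} = \sqrt{- \frac{5780365}{138087}} = \frac{i \sqrt{88688140195}}{46029}$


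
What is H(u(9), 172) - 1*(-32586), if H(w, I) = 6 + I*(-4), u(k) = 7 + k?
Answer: 31904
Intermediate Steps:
H(w, I) = 6 - 4*I
H(u(9), 172) - 1*(-32586) = (6 - 4*172) - 1*(-32586) = (6 - 688) + 32586 = -682 + 32586 = 31904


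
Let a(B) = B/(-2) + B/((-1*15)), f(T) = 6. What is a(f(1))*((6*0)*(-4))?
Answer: 0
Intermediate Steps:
a(B) = -17*B/30 (a(B) = B*(-½) + B/(-15) = -B/2 + B*(-1/15) = -B/2 - B/15 = -17*B/30)
a(f(1))*((6*0)*(-4)) = (-17/30*6)*((6*0)*(-4)) = -0*(-4) = -17/5*0 = 0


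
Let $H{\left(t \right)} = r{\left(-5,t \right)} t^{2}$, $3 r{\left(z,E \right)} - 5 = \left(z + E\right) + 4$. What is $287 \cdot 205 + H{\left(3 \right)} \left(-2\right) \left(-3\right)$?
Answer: $58961$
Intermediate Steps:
$r{\left(z,E \right)} = 3 + \frac{E}{3} + \frac{z}{3}$ ($r{\left(z,E \right)} = \frac{5}{3} + \frac{\left(z + E\right) + 4}{3} = \frac{5}{3} + \frac{\left(E + z\right) + 4}{3} = \frac{5}{3} + \frac{4 + E + z}{3} = \frac{5}{3} + \left(\frac{4}{3} + \frac{E}{3} + \frac{z}{3}\right) = 3 + \frac{E}{3} + \frac{z}{3}$)
$H{\left(t \right)} = t^{2} \left(\frac{4}{3} + \frac{t}{3}\right)$ ($H{\left(t \right)} = \left(3 + \frac{t}{3} + \frac{1}{3} \left(-5\right)\right) t^{2} = \left(3 + \frac{t}{3} - \frac{5}{3}\right) t^{2} = \left(\frac{4}{3} + \frac{t}{3}\right) t^{2} = t^{2} \left(\frac{4}{3} + \frac{t}{3}\right)$)
$287 \cdot 205 + H{\left(3 \right)} \left(-2\right) \left(-3\right) = 287 \cdot 205 + \frac{3^{2} \left(4 + 3\right)}{3} \left(-2\right) \left(-3\right) = 58835 + \frac{1}{3} \cdot 9 \cdot 7 \left(-2\right) \left(-3\right) = 58835 + 21 \left(-2\right) \left(-3\right) = 58835 - -126 = 58835 + 126 = 58961$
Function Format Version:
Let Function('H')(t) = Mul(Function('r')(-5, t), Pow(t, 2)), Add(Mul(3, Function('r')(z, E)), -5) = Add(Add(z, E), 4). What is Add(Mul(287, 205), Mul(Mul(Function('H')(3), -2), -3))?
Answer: 58961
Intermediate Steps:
Function('r')(z, E) = Add(3, Mul(Rational(1, 3), E), Mul(Rational(1, 3), z)) (Function('r')(z, E) = Add(Rational(5, 3), Mul(Rational(1, 3), Add(Add(z, E), 4))) = Add(Rational(5, 3), Mul(Rational(1, 3), Add(Add(E, z), 4))) = Add(Rational(5, 3), Mul(Rational(1, 3), Add(4, E, z))) = Add(Rational(5, 3), Add(Rational(4, 3), Mul(Rational(1, 3), E), Mul(Rational(1, 3), z))) = Add(3, Mul(Rational(1, 3), E), Mul(Rational(1, 3), z)))
Function('H')(t) = Mul(Pow(t, 2), Add(Rational(4, 3), Mul(Rational(1, 3), t))) (Function('H')(t) = Mul(Add(3, Mul(Rational(1, 3), t), Mul(Rational(1, 3), -5)), Pow(t, 2)) = Mul(Add(3, Mul(Rational(1, 3), t), Rational(-5, 3)), Pow(t, 2)) = Mul(Add(Rational(4, 3), Mul(Rational(1, 3), t)), Pow(t, 2)) = Mul(Pow(t, 2), Add(Rational(4, 3), Mul(Rational(1, 3), t))))
Add(Mul(287, 205), Mul(Mul(Function('H')(3), -2), -3)) = Add(Mul(287, 205), Mul(Mul(Mul(Rational(1, 3), Pow(3, 2), Add(4, 3)), -2), -3)) = Add(58835, Mul(Mul(Mul(Rational(1, 3), 9, 7), -2), -3)) = Add(58835, Mul(Mul(21, -2), -3)) = Add(58835, Mul(-42, -3)) = Add(58835, 126) = 58961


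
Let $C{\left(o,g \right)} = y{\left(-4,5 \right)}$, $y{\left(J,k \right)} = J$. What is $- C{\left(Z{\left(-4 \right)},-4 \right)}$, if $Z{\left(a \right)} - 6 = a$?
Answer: $4$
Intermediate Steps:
$Z{\left(a \right)} = 6 + a$
$C{\left(o,g \right)} = -4$
$- C{\left(Z{\left(-4 \right)},-4 \right)} = \left(-1\right) \left(-4\right) = 4$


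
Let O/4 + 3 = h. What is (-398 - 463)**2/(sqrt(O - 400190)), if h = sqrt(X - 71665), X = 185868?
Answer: -741321*I*sqrt(2)/(2*sqrt(200101 - 2*sqrt(114203))) ≈ -1173.8*I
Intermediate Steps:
h = sqrt(114203) (h = sqrt(185868 - 71665) = sqrt(114203) ≈ 337.94)
O = -12 + 4*sqrt(114203) ≈ 1339.8
(-398 - 463)**2/(sqrt(O - 400190)) = (-398 - 463)**2/(sqrt((-12 + 4*sqrt(114203)) - 400190)) = (-861)**2/(sqrt(-400202 + 4*sqrt(114203))) = 741321/sqrt(-400202 + 4*sqrt(114203))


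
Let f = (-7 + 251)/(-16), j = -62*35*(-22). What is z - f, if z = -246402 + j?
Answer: -794587/4 ≈ -1.9865e+5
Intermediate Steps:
j = 47740 (j = -2170*(-22) = 47740)
z = -198662 (z = -246402 + 47740 = -198662)
f = -61/4 (f = 244*(-1/16) = -61/4 ≈ -15.250)
z - f = -198662 - 1*(-61/4) = -198662 + 61/4 = -794587/4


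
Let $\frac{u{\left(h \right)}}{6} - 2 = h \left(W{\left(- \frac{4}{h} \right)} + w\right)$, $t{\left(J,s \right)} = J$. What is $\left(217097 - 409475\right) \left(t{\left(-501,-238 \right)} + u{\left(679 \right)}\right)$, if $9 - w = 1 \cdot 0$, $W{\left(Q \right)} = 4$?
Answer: $-10094650794$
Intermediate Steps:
$w = 9$ ($w = 9 - 1 \cdot 0 = 9 - 0 = 9 + 0 = 9$)
$u{\left(h \right)} = 12 + 78 h$ ($u{\left(h \right)} = 12 + 6 h \left(4 + 9\right) = 12 + 6 h 13 = 12 + 6 \cdot 13 h = 12 + 78 h$)
$\left(217097 - 409475\right) \left(t{\left(-501,-238 \right)} + u{\left(679 \right)}\right) = \left(217097 - 409475\right) \left(-501 + \left(12 + 78 \cdot 679\right)\right) = - 192378 \left(-501 + \left(12 + 52962\right)\right) = - 192378 \left(-501 + 52974\right) = \left(-192378\right) 52473 = -10094650794$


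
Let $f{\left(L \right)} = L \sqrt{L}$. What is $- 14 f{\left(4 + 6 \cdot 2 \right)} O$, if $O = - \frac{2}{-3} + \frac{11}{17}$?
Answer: $- \frac{60032}{51} \approx -1177.1$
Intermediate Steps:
$O = \frac{67}{51}$ ($O = \left(-2\right) \left(- \frac{1}{3}\right) + 11 \cdot \frac{1}{17} = \frac{2}{3} + \frac{11}{17} = \frac{67}{51} \approx 1.3137$)
$f{\left(L \right)} = L^{\frac{3}{2}}$
$- 14 f{\left(4 + 6 \cdot 2 \right)} O = - 14 \left(4 + 6 \cdot 2\right)^{\frac{3}{2}} \cdot \frac{67}{51} = - 14 \left(4 + 12\right)^{\frac{3}{2}} \cdot \frac{67}{51} = - 14 \cdot 16^{\frac{3}{2}} \cdot \frac{67}{51} = \left(-14\right) 64 \cdot \frac{67}{51} = \left(-896\right) \frac{67}{51} = - \frac{60032}{51}$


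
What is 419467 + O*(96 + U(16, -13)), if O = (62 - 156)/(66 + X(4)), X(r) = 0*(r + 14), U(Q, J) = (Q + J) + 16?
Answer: 13837006/33 ≈ 4.1930e+5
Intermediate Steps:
U(Q, J) = 16 + J + Q (U(Q, J) = (J + Q) + 16 = 16 + J + Q)
X(r) = 0 (X(r) = 0*(14 + r) = 0)
O = -47/33 (O = (62 - 156)/(66 + 0) = -94/66 = -94*1/66 = -47/33 ≈ -1.4242)
419467 + O*(96 + U(16, -13)) = 419467 - 47*(96 + (16 - 13 + 16))/33 = 419467 - 47*(96 + 19)/33 = 419467 - 47/33*115 = 419467 - 5405/33 = 13837006/33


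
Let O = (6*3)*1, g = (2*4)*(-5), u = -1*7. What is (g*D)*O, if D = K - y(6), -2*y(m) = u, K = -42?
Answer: 32760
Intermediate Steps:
u = -7
g = -40 (g = 8*(-5) = -40)
y(m) = 7/2 (y(m) = -1/2*(-7) = 7/2)
D = -91/2 (D = -42 - 1*7/2 = -42 - 7/2 = -91/2 ≈ -45.500)
O = 18 (O = 18*1 = 18)
(g*D)*O = -40*(-91/2)*18 = 1820*18 = 32760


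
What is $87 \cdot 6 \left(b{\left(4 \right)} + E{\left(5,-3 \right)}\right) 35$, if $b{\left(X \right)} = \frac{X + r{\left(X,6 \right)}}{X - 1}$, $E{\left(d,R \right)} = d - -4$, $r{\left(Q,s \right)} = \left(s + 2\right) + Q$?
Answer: $261870$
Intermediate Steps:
$r{\left(Q,s \right)} = 2 + Q + s$ ($r{\left(Q,s \right)} = \left(2 + s\right) + Q = 2 + Q + s$)
$E{\left(d,R \right)} = 4 + d$ ($E{\left(d,R \right)} = d + 4 = 4 + d$)
$b{\left(X \right)} = \frac{8 + 2 X}{-1 + X}$ ($b{\left(X \right)} = \frac{X + \left(2 + X + 6\right)}{X - 1} = \frac{X + \left(8 + X\right)}{-1 + X} = \frac{8 + 2 X}{-1 + X}$)
$87 \cdot 6 \left(b{\left(4 \right)} + E{\left(5,-3 \right)}\right) 35 = 87 \cdot 6 \left(\frac{2 \left(4 + 4\right)}{-1 + 4} + \left(4 + 5\right)\right) 35 = 87 \cdot 6 \left(2 \cdot \frac{1}{3} \cdot 8 + 9\right) 35 = 87 \cdot 6 \left(\frac{16}{3} + 9\right) 35 = 87 \cdot 6 \cdot \frac{43}{3} \cdot 35 = 87 \cdot 86 \cdot 35 = 7482 \cdot 35 = 261870$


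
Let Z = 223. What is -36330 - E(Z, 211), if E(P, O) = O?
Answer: -36541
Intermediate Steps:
-36330 - E(Z, 211) = -36330 - 1*211 = -36330 - 211 = -36541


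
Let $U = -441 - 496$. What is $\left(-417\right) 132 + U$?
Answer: $-55981$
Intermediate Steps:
$U = -937$
$\left(-417\right) 132 + U = \left(-417\right) 132 - 937 = -55044 - 937 = -55981$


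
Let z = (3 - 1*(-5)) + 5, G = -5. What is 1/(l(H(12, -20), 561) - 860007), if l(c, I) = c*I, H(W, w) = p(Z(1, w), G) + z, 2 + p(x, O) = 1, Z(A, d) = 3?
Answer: -1/853275 ≈ -1.1720e-6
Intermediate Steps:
p(x, O) = -1 (p(x, O) = -2 + 1 = -1)
z = 13 (z = (3 + 5) + 5 = 8 + 5 = 13)
H(W, w) = 12 (H(W, w) = -1 + 13 = 12)
l(c, I) = I*c
1/(l(H(12, -20), 561) - 860007) = 1/(561*12 - 860007) = 1/(6732 - 860007) = 1/(-853275) = -1/853275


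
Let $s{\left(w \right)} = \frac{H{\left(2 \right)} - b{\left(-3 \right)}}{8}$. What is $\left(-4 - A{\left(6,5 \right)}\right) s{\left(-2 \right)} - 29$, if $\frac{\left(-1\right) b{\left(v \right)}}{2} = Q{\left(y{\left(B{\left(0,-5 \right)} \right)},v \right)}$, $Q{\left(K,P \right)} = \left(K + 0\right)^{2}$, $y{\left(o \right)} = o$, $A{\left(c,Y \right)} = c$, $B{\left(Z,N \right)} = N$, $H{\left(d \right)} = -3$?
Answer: $- \frac{351}{4} \approx -87.75$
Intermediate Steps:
$Q{\left(K,P \right)} = K^{2}$
$b{\left(v \right)} = -50$ ($b{\left(v \right)} = - 2 \left(-5\right)^{2} = \left(-2\right) 25 = -50$)
$s{\left(w \right)} = \frac{47}{8}$ ($s{\left(w \right)} = \frac{-3 - -50}{8} = \left(-3 + 50\right) \frac{1}{8} = 47 \cdot \frac{1}{8} = \frac{47}{8}$)
$\left(-4 - A{\left(6,5 \right)}\right) s{\left(-2 \right)} - 29 = \left(-4 - 6\right) \frac{47}{8} - 29 = \left(-10\right) \frac{47}{8} - 29 = - \frac{235}{4} - 29 = - \frac{351}{4}$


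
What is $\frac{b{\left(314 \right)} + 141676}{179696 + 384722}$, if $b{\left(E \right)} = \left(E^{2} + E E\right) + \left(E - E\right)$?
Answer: $\frac{169434}{282209} \approx 0.60038$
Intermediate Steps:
$b{\left(E \right)} = 2 E^{2}$ ($b{\left(E \right)} = \left(E^{2} + E^{2}\right) + 0 = 2 E^{2} + 0 = 2 E^{2}$)
$\frac{b{\left(314 \right)} + 141676}{179696 + 384722} = \frac{2 \cdot 314^{2} + 141676}{179696 + 384722} = \frac{2 \cdot 98596 + 141676}{564418} = \left(197192 + 141676\right) \frac{1}{564418} = 338868 \cdot \frac{1}{564418} = \frac{169434}{282209}$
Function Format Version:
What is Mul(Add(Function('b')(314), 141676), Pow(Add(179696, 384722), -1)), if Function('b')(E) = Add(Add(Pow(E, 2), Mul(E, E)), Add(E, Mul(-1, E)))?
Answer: Rational(169434, 282209) ≈ 0.60038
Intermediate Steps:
Function('b')(E) = Mul(2, Pow(E, 2)) (Function('b')(E) = Add(Add(Pow(E, 2), Pow(E, 2)), 0) = Add(Mul(2, Pow(E, 2)), 0) = Mul(2, Pow(E, 2)))
Mul(Add(Function('b')(314), 141676), Pow(Add(179696, 384722), -1)) = Mul(Add(Mul(2, Pow(314, 2)), 141676), Pow(Add(179696, 384722), -1)) = Mul(Add(Mul(2, 98596), 141676), Pow(564418, -1)) = Mul(Add(197192, 141676), Rational(1, 564418)) = Mul(338868, Rational(1, 564418)) = Rational(169434, 282209)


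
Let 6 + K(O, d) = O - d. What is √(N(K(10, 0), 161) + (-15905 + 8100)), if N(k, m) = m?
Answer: 14*I*√39 ≈ 87.43*I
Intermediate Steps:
K(O, d) = -6 + O - d (K(O, d) = -6 + (O - d) = -6 + O - d)
√(N(K(10, 0), 161) + (-15905 + 8100)) = √(161 + (-15905 + 8100)) = √(161 - 7805) = √(-7644) = 14*I*√39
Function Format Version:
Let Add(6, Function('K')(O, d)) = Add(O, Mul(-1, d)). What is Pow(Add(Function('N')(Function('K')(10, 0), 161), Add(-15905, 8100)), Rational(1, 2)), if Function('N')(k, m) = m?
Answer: Mul(14, I, Pow(39, Rational(1, 2))) ≈ Mul(87.430, I)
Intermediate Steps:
Function('K')(O, d) = Add(-6, O, Mul(-1, d)) (Function('K')(O, d) = Add(-6, Add(O, Mul(-1, d))) = Add(-6, O, Mul(-1, d)))
Pow(Add(Function('N')(Function('K')(10, 0), 161), Add(-15905, 8100)), Rational(1, 2)) = Pow(Add(161, Add(-15905, 8100)), Rational(1, 2)) = Pow(Add(161, -7805), Rational(1, 2)) = Pow(-7644, Rational(1, 2)) = Mul(14, I, Pow(39, Rational(1, 2)))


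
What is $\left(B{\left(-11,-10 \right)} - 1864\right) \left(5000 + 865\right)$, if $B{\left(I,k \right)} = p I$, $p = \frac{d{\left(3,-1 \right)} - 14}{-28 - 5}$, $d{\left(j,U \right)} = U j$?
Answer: $-10965595$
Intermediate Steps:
$p = \frac{17}{33}$ ($p = \frac{\left(-1\right) 3 - 14}{-28 - 5} = \frac{-3 - 14}{-33} = \left(-17\right) \left(- \frac{1}{33}\right) = \frac{17}{33} \approx 0.51515$)
$B{\left(I,k \right)} = \frac{17 I}{33}$
$\left(B{\left(-11,-10 \right)} - 1864\right) \left(5000 + 865\right) = \left(\frac{17}{33} \left(-11\right) - 1864\right) \left(5000 + 865\right) = \left(- \frac{17}{3} - 1864\right) 5865 = \left(- \frac{5609}{3}\right) 5865 = -10965595$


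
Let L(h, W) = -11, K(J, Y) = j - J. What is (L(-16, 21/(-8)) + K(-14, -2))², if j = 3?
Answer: 36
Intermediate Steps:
K(J, Y) = 3 - J
(L(-16, 21/(-8)) + K(-14, -2))² = (-11 + (3 - 1*(-14)))² = (-11 + (3 + 14))² = (-11 + 17)² = 6² = 36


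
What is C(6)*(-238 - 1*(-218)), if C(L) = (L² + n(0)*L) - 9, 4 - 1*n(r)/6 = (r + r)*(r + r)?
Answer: -3420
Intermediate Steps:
n(r) = 24 - 24*r² (n(r) = 24 - 6*(r + r)*(r + r) = 24 - 6*2*r*2*r = 24 - 24*r²)
C(L) = -9 + L² + 24*L (C(L) = (L² + (24 - 24*0²)*L) - 9 = (L² + (24 - 24*0)*L) - 9 = (L² + (24 + 0)*L) - 9 = (L² + 24*L) - 9 = -9 + L² + 24*L)
C(6)*(-238 - 1*(-218)) = (-9 + 6² + 24*6)*(-238 - 1*(-218)) = (-9 + 36 + 144)*(-238 + 218) = 171*(-20) = -3420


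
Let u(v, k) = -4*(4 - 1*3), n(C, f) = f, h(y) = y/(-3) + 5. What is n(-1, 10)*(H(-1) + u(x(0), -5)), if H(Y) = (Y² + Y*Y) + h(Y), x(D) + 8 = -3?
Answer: 100/3 ≈ 33.333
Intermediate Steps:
h(y) = 5 - y/3 (h(y) = y*(-⅓) + 5 = -y/3 + 5 = 5 - y/3)
x(D) = -11 (x(D) = -8 - 3 = -11)
H(Y) = 5 + 2*Y² - Y/3 (H(Y) = (Y² + Y*Y) + (5 - Y/3) = (Y² + Y²) + (5 - Y/3) = 2*Y² + (5 - Y/3) = 5 + 2*Y² - Y/3)
u(v, k) = -4 (u(v, k) = -4*(4 - 3) = -4*1 = -4)
n(-1, 10)*(H(-1) + u(x(0), -5)) = 10*((5 + 2*(-1)² - ⅓*(-1)) - 4) = 10*((5 + 2*1 + ⅓) - 4) = 10*((5 + 2 + ⅓) - 4) = 10*(22/3 - 4) = 10*(10/3) = 100/3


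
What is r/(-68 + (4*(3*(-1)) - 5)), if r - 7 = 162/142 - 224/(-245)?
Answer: -22502/211225 ≈ -0.10653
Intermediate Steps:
r = 22502/2485 (r = 7 + (162/142 - 224/(-245)) = 7 + (162*(1/142) - 224*(-1/245)) = 7 + (81/71 + 32/35) = 7 + 5107/2485 = 22502/2485 ≈ 9.0551)
r/(-68 + (4*(3*(-1)) - 5)) = (22502/2485)/(-68 + (4*(3*(-1)) - 5)) = (22502/2485)/(-68 + (4*(-3) - 5)) = (22502/2485)/(-68 + (-12 - 5)) = (22502/2485)/(-68 - 17) = (22502/2485)/(-85) = -1/85*22502/2485 = -22502/211225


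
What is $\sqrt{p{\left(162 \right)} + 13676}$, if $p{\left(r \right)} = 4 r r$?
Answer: $2 \sqrt{29663} \approx 344.46$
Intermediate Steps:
$p{\left(r \right)} = 4 r^{2}$
$\sqrt{p{\left(162 \right)} + 13676} = \sqrt{4 \cdot 162^{2} + 13676} = \sqrt{4 \cdot 26244 + 13676} = \sqrt{104976 + 13676} = \sqrt{118652} = 2 \sqrt{29663}$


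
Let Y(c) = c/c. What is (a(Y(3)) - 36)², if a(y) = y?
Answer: 1225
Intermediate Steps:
Y(c) = 1
(a(Y(3)) - 36)² = (1 - 36)² = (-35)² = 1225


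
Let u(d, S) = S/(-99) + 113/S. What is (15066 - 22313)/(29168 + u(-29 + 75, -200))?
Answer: -143490600/577555213 ≈ -0.24844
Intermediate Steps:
u(d, S) = 113/S - S/99 (u(d, S) = S*(-1/99) + 113/S = -S/99 + 113/S = 113/S - S/99)
(15066 - 22313)/(29168 + u(-29 + 75, -200)) = (15066 - 22313)/(29168 + (113/(-200) - 1/99*(-200))) = -7247/(29168 + (113*(-1/200) + 200/99)) = -7247/(29168 + (-113/200 + 200/99)) = -7247/(29168 + 28813/19800) = -7247/577555213/19800 = -7247*19800/577555213 = -143490600/577555213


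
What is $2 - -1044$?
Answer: $1046$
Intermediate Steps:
$2 - -1044 = 2 + 1044 = 1046$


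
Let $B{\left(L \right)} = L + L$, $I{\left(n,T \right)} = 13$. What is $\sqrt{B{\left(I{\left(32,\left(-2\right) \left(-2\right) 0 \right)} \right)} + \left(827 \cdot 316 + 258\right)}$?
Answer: $4 \sqrt{16351} \approx 511.48$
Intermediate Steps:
$B{\left(L \right)} = 2 L$
$\sqrt{B{\left(I{\left(32,\left(-2\right) \left(-2\right) 0 \right)} \right)} + \left(827 \cdot 316 + 258\right)} = \sqrt{2 \cdot 13 + \left(827 \cdot 316 + 258\right)} = \sqrt{26 + \left(261332 + 258\right)} = \sqrt{26 + 261590} = \sqrt{261616} = 4 \sqrt{16351}$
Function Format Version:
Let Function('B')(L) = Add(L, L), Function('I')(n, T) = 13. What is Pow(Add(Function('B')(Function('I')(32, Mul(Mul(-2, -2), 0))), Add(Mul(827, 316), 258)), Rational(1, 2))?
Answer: Mul(4, Pow(16351, Rational(1, 2))) ≈ 511.48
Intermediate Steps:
Function('B')(L) = Mul(2, L)
Pow(Add(Function('B')(Function('I')(32, Mul(Mul(-2, -2), 0))), Add(Mul(827, 316), 258)), Rational(1, 2)) = Pow(Add(Mul(2, 13), Add(Mul(827, 316), 258)), Rational(1, 2)) = Pow(Add(26, Add(261332, 258)), Rational(1, 2)) = Pow(Add(26, 261590), Rational(1, 2)) = Pow(261616, Rational(1, 2)) = Mul(4, Pow(16351, Rational(1, 2)))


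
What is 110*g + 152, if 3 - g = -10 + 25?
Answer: -1168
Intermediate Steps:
g = -12 (g = 3 - (-10 + 25) = 3 - 1*15 = 3 - 15 = -12)
110*g + 152 = 110*(-12) + 152 = -1320 + 152 = -1168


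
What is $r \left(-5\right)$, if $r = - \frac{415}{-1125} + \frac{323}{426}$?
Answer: $- \frac{36011}{6390} \approx -5.6355$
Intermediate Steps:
$r = \frac{36011}{31950}$ ($r = \left(-415\right) \left(- \frac{1}{1125}\right) + 323 \cdot \frac{1}{426} = \frac{83}{225} + \frac{323}{426} = \frac{36011}{31950} \approx 1.1271$)
$r \left(-5\right) = \frac{36011}{31950} \left(-5\right) = - \frac{36011}{6390}$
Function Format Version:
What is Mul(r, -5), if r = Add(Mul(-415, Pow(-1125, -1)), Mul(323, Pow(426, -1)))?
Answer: Rational(-36011, 6390) ≈ -5.6355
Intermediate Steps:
r = Rational(36011, 31950) (r = Add(Mul(-415, Rational(-1, 1125)), Mul(323, Rational(1, 426))) = Add(Rational(83, 225), Rational(323, 426)) = Rational(36011, 31950) ≈ 1.1271)
Mul(r, -5) = Mul(Rational(36011, 31950), -5) = Rational(-36011, 6390)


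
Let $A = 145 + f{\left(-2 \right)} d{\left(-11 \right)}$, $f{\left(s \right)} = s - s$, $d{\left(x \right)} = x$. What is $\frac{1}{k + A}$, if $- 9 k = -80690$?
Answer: $\frac{9}{81995} \approx 0.00010976$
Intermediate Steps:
$k = \frac{80690}{9}$ ($k = \left(- \frac{1}{9}\right) \left(-80690\right) = \frac{80690}{9} \approx 8965.6$)
$f{\left(s \right)} = 0$
$A = 145$ ($A = 145 + 0 \left(-11\right) = 145 + 0 = 145$)
$\frac{1}{k + A} = \frac{1}{\frac{80690}{9} + 145} = \frac{1}{\frac{81995}{9}} = \frac{9}{81995}$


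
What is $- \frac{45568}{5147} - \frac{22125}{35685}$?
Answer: $- \frac{115998097}{12244713} \approx -9.4733$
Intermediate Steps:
$- \frac{45568}{5147} - \frac{22125}{35685} = \left(-45568\right) \frac{1}{5147} - \frac{1475}{2379} = - \frac{45568}{5147} - \frac{1475}{2379} = - \frac{115998097}{12244713}$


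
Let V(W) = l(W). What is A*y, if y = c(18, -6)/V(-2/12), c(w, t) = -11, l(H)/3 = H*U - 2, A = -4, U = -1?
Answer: -8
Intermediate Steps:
l(H) = -6 - 3*H (l(H) = 3*(H*(-1) - 2) = 3*(-H - 2) = 3*(-2 - H) = -6 - 3*H)
V(W) = -6 - 3*W
y = 2 (y = -11/(-6 - (-6)/12) = -11/(-6 - 3*(-⅙)) = -11/(-6 + ½) = -11/(-11/2) = -11*(-2/11) = 2)
A*y = -4*2 = -8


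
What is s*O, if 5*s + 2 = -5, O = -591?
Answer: 4137/5 ≈ 827.40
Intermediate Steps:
s = -7/5 (s = -⅖ + (⅕)*(-5) = -⅖ - 1 = -7/5 ≈ -1.4000)
s*O = -7/5*(-591) = 4137/5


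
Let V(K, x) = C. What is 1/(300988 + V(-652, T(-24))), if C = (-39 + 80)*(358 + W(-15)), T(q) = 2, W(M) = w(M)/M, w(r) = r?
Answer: 1/315707 ≈ 3.1675e-6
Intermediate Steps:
W(M) = 1 (W(M) = M/M = 1)
C = 14719 (C = (-39 + 80)*(358 + 1) = 41*359 = 14719)
V(K, x) = 14719
1/(300988 + V(-652, T(-24))) = 1/(300988 + 14719) = 1/315707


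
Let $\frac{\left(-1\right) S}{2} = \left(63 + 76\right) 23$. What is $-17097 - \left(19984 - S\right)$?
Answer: $-43475$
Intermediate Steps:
$S = -6394$ ($S = - 2 \left(63 + 76\right) 23 = - 2 \cdot 139 \cdot 23 = \left(-2\right) 3197 = -6394$)
$-17097 - \left(19984 - S\right) = -17097 - \left(19984 - -6394\right) = -17097 - \left(19984 + 6394\right) = -17097 - 26378 = -43475$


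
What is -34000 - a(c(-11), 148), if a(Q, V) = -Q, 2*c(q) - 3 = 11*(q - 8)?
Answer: -34103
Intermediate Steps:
c(q) = -85/2 + 11*q/2 (c(q) = 3/2 + (11*(q - 8))/2 = 3/2 + (11*(-8 + q))/2 = 3/2 + (-88 + 11*q)/2 = 3/2 + (-44 + 11*q/2) = -85/2 + 11*q/2)
-34000 - a(c(-11), 148) = -34000 - (-1)*(-85/2 + (11/2)*(-11)) = -34000 - (-1)*(-85/2 - 121/2) = -34000 - (-1)*(-103) = -34000 - 1*103 = -34000 - 103 = -34103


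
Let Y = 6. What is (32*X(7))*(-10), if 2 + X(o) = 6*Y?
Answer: -10880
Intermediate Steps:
X(o) = 34 (X(o) = -2 + 6*6 = -2 + 36 = 34)
(32*X(7))*(-10) = (32*34)*(-10) = 1088*(-10) = -10880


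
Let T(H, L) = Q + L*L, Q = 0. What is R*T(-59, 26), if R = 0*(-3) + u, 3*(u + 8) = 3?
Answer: -4732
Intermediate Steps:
u = -7 (u = -8 + (⅓)*3 = -8 + 1 = -7)
T(H, L) = L² (T(H, L) = 0 + L*L = 0 + L² = L²)
R = -7 (R = 0*(-3) - 7 = 0 - 7 = -7)
R*T(-59, 26) = -7*26² = -7*676 = -4732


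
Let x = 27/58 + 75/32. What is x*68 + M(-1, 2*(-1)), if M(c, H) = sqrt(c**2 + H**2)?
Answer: 44319/232 + sqrt(5) ≈ 193.27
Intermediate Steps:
M(c, H) = sqrt(H**2 + c**2)
x = 2607/928 (x = 27*(1/58) + 75*(1/32) = 27/58 + 75/32 = 2607/928 ≈ 2.8093)
x*68 + M(-1, 2*(-1)) = (2607/928)*68 + sqrt((2*(-1))**2 + (-1)**2) = 44319/232 + sqrt((-2)**2 + 1) = 44319/232 + sqrt(4 + 1) = 44319/232 + sqrt(5)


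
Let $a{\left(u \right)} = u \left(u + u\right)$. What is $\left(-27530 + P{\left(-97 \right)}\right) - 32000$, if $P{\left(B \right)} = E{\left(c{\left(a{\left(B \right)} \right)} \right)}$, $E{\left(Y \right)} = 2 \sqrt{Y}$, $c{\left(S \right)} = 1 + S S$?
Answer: $-59530 + 10 \sqrt{14164685} \approx -21894.0$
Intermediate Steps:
$a{\left(u \right)} = 2 u^{2}$ ($a{\left(u \right)} = u 2 u = 2 u^{2}$)
$c{\left(S \right)} = 1 + S^{2}$
$P{\left(B \right)} = 2 \sqrt{1 + 4 B^{4}}$ ($P{\left(B \right)} = 2 \sqrt{1 + \left(2 B^{2}\right)^{2}} = 2 \sqrt{1 + 4 B^{4}}$)
$\left(-27530 + P{\left(-97 \right)}\right) - 32000 = \left(-27530 + 2 \sqrt{1 + 4 \left(-97\right)^{4}}\right) - 32000 = \left(-27530 + 2 \sqrt{1 + 4 \cdot 88529281}\right) - 32000 = \left(-27530 + 2 \sqrt{1 + 354117124}\right) - 32000 = \left(-27530 + 2 \sqrt{354117125}\right) - 32000 = \left(-27530 + 2 \cdot 5 \sqrt{14164685}\right) - 32000 = \left(-27530 + 10 \sqrt{14164685}\right) - 32000 = -59530 + 10 \sqrt{14164685}$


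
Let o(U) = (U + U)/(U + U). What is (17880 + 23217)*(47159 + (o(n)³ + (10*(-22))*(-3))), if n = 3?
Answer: 1965258540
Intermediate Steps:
o(U) = 1 (o(U) = (2*U)/((2*U)) = (2*U)*(1/(2*U)) = 1)
(17880 + 23217)*(47159 + (o(n)³ + (10*(-22))*(-3))) = (17880 + 23217)*(47159 + (1³ + (10*(-22))*(-3))) = 41097*(47159 + (1 - 220*(-3))) = 41097*(47159 + (1 + 660)) = 41097*(47159 + 661) = 41097*47820 = 1965258540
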